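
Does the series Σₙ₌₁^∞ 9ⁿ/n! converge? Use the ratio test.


aₙ = 9^n/n!
a_{n+1}/aₙ = 9^(n+1)/(n+1)! × n!/9^n
= 9/(n+1)
L = lim(n→∞) 9/(n+1) = 0
L < 1 → series CONVERGES

Converges (ratio test: L = 0 < 1)


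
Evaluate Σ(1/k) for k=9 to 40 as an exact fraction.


Σₖ₌9^40 1/k = 1/9 + 1/10 + 1/11 + ... + 1/40
= 108293996996839/69388720221600
≈ 1.5607

Sum = 108293996996839/69388720221600 ≈ 1.5607


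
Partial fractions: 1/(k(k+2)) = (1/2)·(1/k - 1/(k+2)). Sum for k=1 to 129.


1/(k(k+2)) = (1/2)·(1/k - 1/(k+2)) (partial fractions)
Telescoping: Σ = (1/2)·(1 + 1/2 - 1/130 - 1/131) = 6321/8515

Sum = 6321/8515


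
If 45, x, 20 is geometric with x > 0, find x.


GM = √(45×20) = √900 = 30

GM = 30


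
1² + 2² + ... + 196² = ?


n = 196
n(n+1)(2n+1)/6 = 196×197×393/6
= 15174516/6 = 2529086

Σk² = 2529086


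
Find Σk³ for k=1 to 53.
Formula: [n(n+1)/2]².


n(n+1)/2 = 53×54/2 = 1431
Σk³ = 1431² = 2047761

Σk³ = 2047761


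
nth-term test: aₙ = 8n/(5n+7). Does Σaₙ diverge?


lim(n→∞) 8n/(5n+7) = 8/5 = 8/5  (divide numerator and denominator by n)
lim aₙ = 8/5 ≠ 0 → series DIVERGES

Diverges (lim aₙ = 8/5 ≠ 0)


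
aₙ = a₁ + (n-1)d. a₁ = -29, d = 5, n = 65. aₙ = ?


aₙ = a₁ + (n-1)d
= -29 + (65-1)×5
= -29 + 320
= 291

a_65 = 291


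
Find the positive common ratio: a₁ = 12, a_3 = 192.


r^(n-1) = aₙ/a₁
r^2 = 192/12 = 16
r = 16^(1/2)
= ±4; taking r > 0 gives r = 4

r = 4


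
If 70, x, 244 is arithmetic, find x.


AM = (70 + 244)/2 = 314/2 = 157

AM = 157


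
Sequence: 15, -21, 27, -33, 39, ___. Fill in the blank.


Pattern: alternating sign, magnitude arithmetic (d=6)
Terms: 15, -21, 27, -33, 39
Next term = -45

Next term = -45


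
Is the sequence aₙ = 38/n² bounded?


a₁ = 38, a₂ = 38/4, a₃ = 38/9, ...
0 < aₙ ≤ 38 for all n ≥ 1
The sequence IS bounded

Bounded (0 < aₙ ≤ 38)


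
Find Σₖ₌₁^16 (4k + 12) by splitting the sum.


Σ(4k+12) = 4·Σk + 12·n
= 4·136 + 12·16
= 544 + 192 = 736

Σ = 736


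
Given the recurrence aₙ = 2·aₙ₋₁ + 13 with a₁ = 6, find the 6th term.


Computing step by step:
a_1 = 6
a_2 = 25
a_3 = 63
a_4 = 139
a_5 = 291
a_6 = 595


a_6 = 595


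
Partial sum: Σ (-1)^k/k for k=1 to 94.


S = -1 + 1/2 - 1/3 + 1/4 - 1/5 + 1/6 - 1/7 + 1/8 ± ...
= -0.6879
(Full series converges to -ln(2) ≈ -0.6931)

S_94 = -0.6879


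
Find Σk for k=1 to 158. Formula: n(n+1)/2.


n(n+1)/2 = 158×159/2 = 25122/2 = 12561

Σk = 12561


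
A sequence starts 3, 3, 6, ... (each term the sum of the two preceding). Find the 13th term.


Computing iteratively: 3, 3, 6, 9, 15, 24, 39, 63, 102, 165, 267, 432, ...
a_13 = 699

a_13 = 699


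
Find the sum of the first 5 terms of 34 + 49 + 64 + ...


aₙ = 34 + (5-1)×15 = 94
Sₙ = n(a₁+aₙ)/2 = 5×(34+94)/2
= 5×128/2 = 320

S_5 = 320


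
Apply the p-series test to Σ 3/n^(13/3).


p-series test: Σ c/n^p converges if p > 1, diverges if p ≤ 1 (constant c > 0 doesn't affect convergence).
p = 13/3
13/3 > 1 → CONVERGES

Converges (p = 13/3 > 1)


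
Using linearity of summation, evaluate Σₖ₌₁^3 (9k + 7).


Σ(9k+7) = 9·Σk + 7·n
= 9·6 + 7·3
= 54 + 21 = 75

Σ = 75


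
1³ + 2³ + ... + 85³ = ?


n(n+1)/2 = 85×86/2 = 3655
Σk³ = 3655² = 13359025

Σk³ = 13359025


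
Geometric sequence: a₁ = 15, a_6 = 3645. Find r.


r^(n-1) = aₙ/a₁
r^5 = 3645/15 = 243
r = 243^(1/5)
= 3

r = 3


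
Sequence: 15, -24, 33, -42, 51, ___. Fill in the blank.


Pattern: alternating sign, magnitude arithmetic (d=9)
Terms: 15, -24, 33, -42, 51
Next term = -60

Next term = -60


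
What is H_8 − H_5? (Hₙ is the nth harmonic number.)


Σₖ₌6^8 1/k = 1/6 + 1/7 + 1/8
= 73/168
≈ 0.4345

Sum = 73/168 ≈ 0.4345


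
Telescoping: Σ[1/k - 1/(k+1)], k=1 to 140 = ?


Telescoping: adjacent terms cancel.
= 1/1 - 1/141
= 1 - 1/141 = 140/141

Sum = 140/141


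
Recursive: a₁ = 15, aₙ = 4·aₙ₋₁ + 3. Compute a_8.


Computing step by step:
a_1 = 15
a_2 = 63
a_3 = 255
a_4 = 1023
a_5 = 4095
a_6 = 16383
a_7 = 65535
a_8 = 262143


a_8 = 262143


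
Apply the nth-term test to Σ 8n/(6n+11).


lim(n→∞) 8n/(6n+11) = 8/6 = 4/3  (divide numerator and denominator by n)
lim aₙ = 4/3 ≠ 0 → series DIVERGES

Diverges (lim aₙ = 4/3 ≠ 0)


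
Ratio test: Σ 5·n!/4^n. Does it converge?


aₙ = 5·n!/4^n
a_{n+1}/aₙ = (n+1)!/4^(n+1) × 4^n/n!  (constant 5 cancels)
= (n+1)/4
L = lim(n→∞) (n+1)/4 = ∞
L > 1 → series DIVERGES

Diverges (ratio test: L = ∞ > 1)


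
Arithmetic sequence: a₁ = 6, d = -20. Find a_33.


aₙ = a₁ + (n-1)d
= 6 + (33-1)×-20
= 6 - 640
= -634

a_33 = -634


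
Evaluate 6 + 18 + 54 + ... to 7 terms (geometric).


Sₙ = 6×(3^7 - 1)/(3 - 1)
= 6×(2187 - 1)/2
= 6×2186/2
= 6558

S_7 = 6558


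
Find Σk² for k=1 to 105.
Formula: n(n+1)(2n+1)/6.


n = 105
n(n+1)(2n+1)/6 = 105×106×211/6
= 2348430/6 = 391405

Σk² = 391405


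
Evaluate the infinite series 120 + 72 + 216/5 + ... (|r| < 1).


S∞ = a₁/(1-r) = 120/(1 - 3/5)
= 120/(2/5)
= 300

S∞ = 300


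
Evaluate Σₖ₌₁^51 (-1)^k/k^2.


S = -1 + 1/4 - 1/9 + 1/16 - 1/25 + 1/36 - 1/49 + 1/64 ± ...
= -0.8227
(Full series converges to -π²/12 ≈ -0.8225)

S_51 = -0.8227


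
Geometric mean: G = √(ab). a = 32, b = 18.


GM = √(32×18) = √576 = 24

GM = 24


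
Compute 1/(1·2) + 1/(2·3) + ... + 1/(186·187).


1/(k(k+1)) = 1/k - 1/(k+1) (partial fractions)
Telescoping: Σ = 1 - 1/187 = 186/187

Sum = 186/187


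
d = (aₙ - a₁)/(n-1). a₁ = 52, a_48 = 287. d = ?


d = (aₙ - a₁)/(n-1)
= (287 - 52)/(48-1)
= 235/47 = 5

d = 5


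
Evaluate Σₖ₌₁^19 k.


n(n+1)/2 = 19×20/2 = 380/2 = 190

Σk = 190


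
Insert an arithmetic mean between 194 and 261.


AM = (194 + 261)/2 = 455/2 = 227.5

AM = 227.5


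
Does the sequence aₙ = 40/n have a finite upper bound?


a₁ = 40, a₂ = 40/2, a₃ = 40/3, ...
0 < aₙ ≤ 40 for all n ≥ 1
Lower bound: 0, Upper bound: 40
The sequence IS bounded

Bounded (0 < aₙ ≤ 40)


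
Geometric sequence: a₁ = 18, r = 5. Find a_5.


aₙ = a₁·r^(n-1)
= 18×5^4
= 18×625
= 11250

a_5 = 11250


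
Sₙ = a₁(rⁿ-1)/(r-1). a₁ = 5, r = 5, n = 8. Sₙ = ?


Sₙ = 5×(5^8 - 1)/(5 - 1)
= 5×(390625 - 1)/4
= 5×390624/4
= 488280

S_8 = 488280


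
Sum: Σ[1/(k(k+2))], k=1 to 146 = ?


1/(k(k+2)) = (1/2)·(1/k - 1/(k+2)) (partial fractions)
Telescoping: Σ = (1/2)·(1 + 1/2 - 1/147 - 1/148) = 32339/43512

Sum = 32339/43512


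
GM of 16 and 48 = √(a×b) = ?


GM = √(16×48) = √768 = 27.7128

GM = 27.7128


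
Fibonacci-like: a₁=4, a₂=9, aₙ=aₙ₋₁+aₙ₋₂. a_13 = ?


Computing iteratively: 4, 9, 13, 22, 35, 57, 92, 149, 241, 390, 631, 1021, ...
a_13 = 1652

a_13 = 1652


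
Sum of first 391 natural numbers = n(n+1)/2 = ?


n(n+1)/2 = 391×392/2 = 153272/2 = 76636

Σk = 76636


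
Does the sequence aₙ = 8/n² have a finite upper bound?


a₁ = 8, a₂ = 8/4, a₃ = 8/9, ...
0 < aₙ ≤ 8 for all n ≥ 1
The sequence IS bounded

Bounded (0 < aₙ ≤ 8)


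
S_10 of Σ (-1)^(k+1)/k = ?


S = 1 - 1/2 + 1/3 - 1/4 + 1/5 - 1/6 + 1/7 - 1/8 ± ...
= 0.6456
(Full series converges to +ln(2) ≈ +0.6931)

S_10 = 0.6456


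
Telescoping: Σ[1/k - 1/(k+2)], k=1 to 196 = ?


Telescoping with gap 2: two head and two tail terms survive.
= (1 + 1/2) - (1/197 + 1/198)
= 3/2 - 1/197 - 1/198 = 29057/19503

Sum = 29057/19503


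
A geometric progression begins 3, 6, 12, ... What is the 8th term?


aₙ = a₁·r^(n-1)
= 3×2^7
= 3×128
= 384

a_8 = 384


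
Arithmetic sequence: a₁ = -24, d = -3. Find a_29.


aₙ = a₁ + (n-1)d
= -24 + (29-1)×-3
= -24 - 84
= -108

a_29 = -108


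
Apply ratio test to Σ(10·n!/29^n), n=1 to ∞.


aₙ = 10·n!/29^n
a_{n+1}/aₙ = (n+1)!/29^(n+1) × 29^n/n!  (constant 10 cancels)
= (n+1)/29
L = lim(n→∞) (n+1)/29 = ∞
L > 1 → series DIVERGES

Diverges (ratio test: L = ∞ > 1)


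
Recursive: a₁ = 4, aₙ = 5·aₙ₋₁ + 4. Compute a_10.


Computing step by step:
a_1 = 4
a_2 = 24
a_3 = 124
a_4 = 624
a_5 = 3124
a_6 = 15624
a_7 = 78124
a_8 = 390624
a_9 = 1953124
a_10 = 9765624


a_10 = 9765624


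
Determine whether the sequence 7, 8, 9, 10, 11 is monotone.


Differences: 1, 1, 1, 1
All differences > 0 → strictly INCREASING

Monotonically increasing


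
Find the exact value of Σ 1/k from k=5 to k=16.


Σₖ₌5^16 1/k = 1/5 + 1/6 + 1/7 + ... + 1/16
= 935059/720720
≈ 1.2974

Sum = 935059/720720 ≈ 1.2974


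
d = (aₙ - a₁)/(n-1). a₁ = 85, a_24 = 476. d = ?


d = (aₙ - a₁)/(n-1)
= (476 - 85)/(24-1)
= 391/23 = 17

d = 17


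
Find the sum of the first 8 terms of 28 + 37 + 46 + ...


aₙ = 28 + (8-1)×9 = 91
Sₙ = n(a₁+aₙ)/2 = 8×(28+91)/2
= 8×119/2 = 476

S_8 = 476


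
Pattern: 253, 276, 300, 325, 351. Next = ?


Pattern: triangular numbers: n(n+1)/2
Terms: 253, 276, 300, 325, 351
Next term = 378

Next term = 378


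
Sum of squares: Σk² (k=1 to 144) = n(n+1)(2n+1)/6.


n = 144
n(n+1)(2n+1)/6 = 144×145×289/6
= 6034320/6 = 1005720

Σk² = 1005720


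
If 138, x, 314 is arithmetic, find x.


AM = (138 + 314)/2 = 452/2 = 226

AM = 226


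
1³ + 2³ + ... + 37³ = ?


n(n+1)/2 = 37×38/2 = 703
Σk³ = 703² = 494209

Σk³ = 494209


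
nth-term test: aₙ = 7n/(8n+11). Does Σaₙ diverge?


lim(n→∞) 7n/(8n+11) = 7/8 = 7/8  (divide numerator and denominator by n)
lim aₙ = 7/8 ≠ 0 → series DIVERGES

Diverges (lim aₙ = 7/8 ≠ 0)


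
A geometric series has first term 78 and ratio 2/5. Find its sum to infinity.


S∞ = a₁/(1-r) = 78/(1 - 2/5)
= 78/(3/5)
= 130

S∞ = 130


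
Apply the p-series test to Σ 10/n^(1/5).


p-series test: Σ c/n^p converges if p > 1, diverges if p ≤ 1 (constant c > 0 doesn't affect convergence).
p = 1/5
1/5 ≤ 1 → DIVERGES

Diverges (p = 1/5 ≤ 1)


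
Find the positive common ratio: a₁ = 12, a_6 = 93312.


r^(n-1) = aₙ/a₁
r^5 = 93312/12 = 7776
r = 7776^(1/5)
= 6

r = 6


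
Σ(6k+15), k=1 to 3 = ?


Σ(6k+15) = 6·Σk + 15·n
= 6·6 + 15·3
= 36 + 45 = 81

Σ = 81


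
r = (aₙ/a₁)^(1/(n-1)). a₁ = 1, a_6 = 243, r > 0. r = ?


r^(n-1) = aₙ/a₁
r^5 = 243/1 = 243
r = 243^(1/5)
= 3

r = 3


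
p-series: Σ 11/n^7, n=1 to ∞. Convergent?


p-series test: Σ c/n^p converges if p > 1, diverges if p ≤ 1 (constant c > 0 doesn't affect convergence).
p = 7
7 > 1 → CONVERGES

Converges (p = 7 > 1)


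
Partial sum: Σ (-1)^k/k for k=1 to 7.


S = -1 + 1/2 - 1/3 + 1/4 - 1/5 + 1/6 - 1/7
= -0.7595
(Full series converges to -ln(2) ≈ -0.6931)

S_7 = -0.7595


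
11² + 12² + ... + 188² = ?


Σₖ₌11^188 k² = Σₖ₌₁^188 k² − Σₖ₌₁^10 k²
= 188·189·377/6 − 10·11·21/6
= 2232594 − 385 = 2232209

Σk² = 2232209


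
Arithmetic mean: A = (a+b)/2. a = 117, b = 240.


AM = (117 + 240)/2 = 357/2 = 178.5

AM = 178.5


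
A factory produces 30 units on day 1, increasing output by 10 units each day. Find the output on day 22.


aₙ = a₁ + (n-1)d
= 30 + (22-1)×10
= 30 + 210
= 240

a_22 = 240


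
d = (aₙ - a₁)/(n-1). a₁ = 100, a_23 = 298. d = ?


d = (aₙ - a₁)/(n-1)
= (298 - 100)/(23-1)
= 198/22 = 9

d = 9


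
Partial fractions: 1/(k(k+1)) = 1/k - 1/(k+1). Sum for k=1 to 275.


1/(k(k+1)) = 1/k - 1/(k+1) (partial fractions)
Telescoping: Σ = 1 - 1/276 = 275/276

Sum = 275/276


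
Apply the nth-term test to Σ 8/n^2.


lim(n→∞) 8/n^2 = 0
lim aₙ = 0 → nth-term test is INCONCLUSIVE
(Need other tests; this is actually a convergent p-series with p=2 > 1)

Inconclusive (lim aₙ = 0; need another test)


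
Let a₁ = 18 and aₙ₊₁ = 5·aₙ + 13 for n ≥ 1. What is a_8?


Computing step by step:
a_1 = 18
a_2 = 103
a_3 = 528
a_4 = 2653
a_5 = 13278
a_6 = 66403
a_7 = 332028
a_8 = 1660153


a_8 = 1660153


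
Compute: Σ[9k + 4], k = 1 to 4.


Σ(9k+4) = 9·Σk + 4·n
= 9·10 + 4·4
= 90 + 16 = 106

Σ = 106


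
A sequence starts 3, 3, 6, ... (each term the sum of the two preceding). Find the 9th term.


Computing iteratively: 3, 3, 6, 9, 15, 24, 39, 63, 102
a_9 = 102

a_9 = 102


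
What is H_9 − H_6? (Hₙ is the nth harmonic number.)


Σₖ₌7^9 1/k = 1/7 + 1/8 + 1/9
= 191/504
≈ 0.379

Sum = 191/504 ≈ 0.379


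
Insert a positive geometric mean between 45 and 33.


GM = √(45×33) = √1485 = 38.5357

GM = 38.5357


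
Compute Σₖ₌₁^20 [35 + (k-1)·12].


aₙ = 35 + (20-1)×12 = 263
Sₙ = n(a₁+aₙ)/2 = 20×(35+263)/2
= 20×298/2 = 2980

S_20 = 2980


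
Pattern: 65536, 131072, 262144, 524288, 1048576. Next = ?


Pattern: powers of 2: 2ⁿ
Terms: 65536, 131072, 262144, 524288, 1048576
Next term = 2097152

Next term = 2097152


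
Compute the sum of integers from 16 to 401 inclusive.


Σₖ₌16^401 k = Σₖ₌₁^401 k − Σₖ₌₁^15 k
= 401·402/2 − 15·16/2
= 80601 − 120 = 80481

Σk = 80481


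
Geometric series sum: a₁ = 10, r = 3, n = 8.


Sₙ = 10×(3^8 - 1)/(3 - 1)
= 10×(6561 - 1)/2
= 10×6560/2
= 32800

S_8 = 32800


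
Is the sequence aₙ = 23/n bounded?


a₁ = 23, a₂ = 23/2, a₃ = 23/3, ...
0 < aₙ ≤ 23 for all n ≥ 1
Lower bound: 0, Upper bound: 23
The sequence IS bounded

Bounded (0 < aₙ ≤ 23)


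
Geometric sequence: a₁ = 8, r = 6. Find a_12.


aₙ = a₁·r^(n-1)
= 8×6^11
= 8×362797056
= 2902376448

a_12 = 2902376448


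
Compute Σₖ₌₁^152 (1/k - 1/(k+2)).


Telescoping with gap 2: two head and two tail terms survive.
= (1 + 1/2) - (1/153 + 1/154)
= 3/2 - 1/153 - 1/154 = 17518/11781

Sum = 17518/11781


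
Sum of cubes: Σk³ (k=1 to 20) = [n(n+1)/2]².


n(n+1)/2 = 20×21/2 = 210
Σk³ = 210² = 44100

Σk³ = 44100


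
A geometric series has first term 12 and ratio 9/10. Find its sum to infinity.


S∞ = a₁/(1-r) = 12/(1 - 9/10)
= 12/(1/10)
= 120

S∞ = 120


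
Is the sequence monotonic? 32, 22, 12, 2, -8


Differences: -10, -10, -10, -10
All differences < 0 → strictly DECREASING

Monotonically decreasing


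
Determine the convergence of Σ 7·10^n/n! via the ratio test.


aₙ = 7·10^n/n!
a_{n+1}/aₙ = 10^(n+1)/(n+1)! × n!/10^n  (constant 7 cancels)
= 10/(n+1)
L = lim(n→∞) 10/(n+1) = 0
L < 1 → series CONVERGES

Converges (ratio test: L = 0 < 1)


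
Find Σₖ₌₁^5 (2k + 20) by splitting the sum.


Σ(2k+20) = 2·Σk + 20·n
= 2·15 + 20·5
= 30 + 100 = 130

Σ = 130


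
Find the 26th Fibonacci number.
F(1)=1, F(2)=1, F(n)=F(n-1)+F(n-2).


Fibonacci sequence: 1, 1, 2, 3, 5, 8, 13, 21, 34, 55, 89, ...
F(26) = 121393

F(26) = 121393


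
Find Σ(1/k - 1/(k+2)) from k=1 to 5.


Telescoping with gap 2: two head and two tail terms survive.
= (1 + 1/2) - (1/6 + 1/7)
= 3/2 - 1/6 - 1/7 = 25/21

Sum = 25/21


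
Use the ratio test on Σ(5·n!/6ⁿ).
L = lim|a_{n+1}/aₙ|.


aₙ = 5·n!/6^n
a_{n+1}/aₙ = (n+1)!/6^(n+1) × 6^n/n!  (constant 5 cancels)
= (n+1)/6
L = lim(n→∞) (n+1)/6 = ∞
L > 1 → series DIVERGES

Diverges (ratio test: L = ∞ > 1)


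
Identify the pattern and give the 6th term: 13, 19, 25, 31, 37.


Pattern: arithmetic (d=6)
Terms: 13, 19, 25, 31, 37
Next term = 43

Next term = 43


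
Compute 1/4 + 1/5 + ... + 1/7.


Σₖ₌4^7 1/k = 1/4 + 1/5 + 1/6 + 1/7
= 319/420
≈ 0.7595

Sum = 319/420 ≈ 0.7595


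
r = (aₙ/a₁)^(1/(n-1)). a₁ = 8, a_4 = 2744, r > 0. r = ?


r^(n-1) = aₙ/a₁
r^3 = 2744/8 = 343
r = 343^(1/3)
= 7

r = 7


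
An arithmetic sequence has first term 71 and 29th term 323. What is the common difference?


d = (aₙ - a₁)/(n-1)
= (323 - 71)/(29-1)
= 252/28 = 9

d = 9


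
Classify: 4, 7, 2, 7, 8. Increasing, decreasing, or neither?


Differences: 3, -5, 5, 1
Difference at position 1 is +3 (> 0) but position 2 is -5 (< 0) — sequence both rises and falls
→ NOT monotonic

Not monotonic


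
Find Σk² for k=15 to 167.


Σₖ₌15^167 k² = Σₖ₌₁^167 k² − Σₖ₌₁^14 k²
= 167·168·335/6 − 14·15·29/6
= 1566460 − 1015 = 1565445

Σk² = 1565445


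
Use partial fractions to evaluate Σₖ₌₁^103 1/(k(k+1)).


1/(k(k+1)) = 1/k - 1/(k+1) (partial fractions)
Telescoping: Σ = 1 - 1/104 = 103/104

Sum = 103/104


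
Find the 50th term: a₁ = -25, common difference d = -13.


aₙ = a₁ + (n-1)d
= -25 + (50-1)×-13
= -25 - 637
= -662

a_50 = -662


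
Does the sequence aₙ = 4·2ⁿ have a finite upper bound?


aₙ = 4·2ⁿ → as n→∞, aₙ→∞ (since base 2 > 1)
No finite upper bound exists
The sequence is UNBOUNDED

Unbounded (aₙ → ∞ as n → ∞)


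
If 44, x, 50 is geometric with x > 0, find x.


GM = √(44×50) = √2200 = 46.9042

GM = 46.9042


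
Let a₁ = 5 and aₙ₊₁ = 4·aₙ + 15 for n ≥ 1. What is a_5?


Computing step by step:
a_1 = 5
a_2 = 35
a_3 = 155
a_4 = 635
a_5 = 2555


a_5 = 2555


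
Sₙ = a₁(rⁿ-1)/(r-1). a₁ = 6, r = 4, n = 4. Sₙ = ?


Sₙ = 6×(4^4 - 1)/(4 - 1)
= 6×(256 - 1)/3
= 6×255/3
= 510

S_4 = 510


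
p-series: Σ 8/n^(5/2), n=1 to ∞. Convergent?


p-series test: Σ c/n^p converges if p > 1, diverges if p ≤ 1 (constant c > 0 doesn't affect convergence).
p = 5/2
5/2 > 1 → CONVERGES

Converges (p = 5/2 > 1)


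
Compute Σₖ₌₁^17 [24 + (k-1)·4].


aₙ = 24 + (17-1)×4 = 88
Sₙ = n(a₁+aₙ)/2 = 17×(24+88)/2
= 17×112/2 = 952

S_17 = 952


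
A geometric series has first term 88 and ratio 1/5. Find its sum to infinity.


S∞ = a₁/(1-r) = 88/(1 - 1/5)
= 88/(4/5)
= 110

S∞ = 110


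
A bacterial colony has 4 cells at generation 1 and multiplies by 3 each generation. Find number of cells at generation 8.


aₙ = a₁·r^(n-1)
= 4×3^7
= 4×2187
= 8748

a_8 = 8748


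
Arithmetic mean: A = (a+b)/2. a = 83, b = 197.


AM = (83 + 197)/2 = 280/2 = 140

AM = 140


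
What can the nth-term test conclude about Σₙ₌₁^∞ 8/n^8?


lim(n→∞) 8/n^8 = 0
lim aₙ = 0 → nth-term test is INCONCLUSIVE
(Need other tests; this is actually a convergent p-series with p=8 > 1)

Inconclusive (lim aₙ = 0; need another test)


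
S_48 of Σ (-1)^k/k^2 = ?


S = -1 + 1/4 - 1/9 + 1/16 - 1/25 + 1/36 - 1/49 + 1/64 ± ...
= -0.8223
(Full series converges to -π²/12 ≈ -0.8225)

S_48 = -0.8223


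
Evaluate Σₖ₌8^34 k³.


Σₖ₌8^34 k³ = [34·35/2]² − [7·8/2]²
= 354025 − 784 = 353241

Σk³ = 353241


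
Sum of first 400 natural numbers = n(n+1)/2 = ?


n(n+1)/2 = 400×401/2 = 160400/2 = 80200

Σk = 80200


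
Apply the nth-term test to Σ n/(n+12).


lim(n→∞) n/(n+12) = 1/1 = 1  (divide numerator and denominator by n)
lim aₙ = 1 ≠ 0 → series DIVERGES

Diverges (lim aₙ = 1 ≠ 0)


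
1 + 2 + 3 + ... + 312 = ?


n(n+1)/2 = 312×313/2 = 97656/2 = 48828

Σk = 48828


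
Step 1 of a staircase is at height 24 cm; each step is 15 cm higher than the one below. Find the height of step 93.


aₙ = a₁ + (n-1)d
= 24 + (93-1)×15
= 24 + 1380
= 1404

a_93 = 1404


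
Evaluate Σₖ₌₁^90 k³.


n(n+1)/2 = 90×91/2 = 4095
Σk³ = 4095² = 16769025

Σk³ = 16769025


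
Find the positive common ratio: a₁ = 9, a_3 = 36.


r^(n-1) = aₙ/a₁
r^2 = 36/9 = 4
r = 4^(1/2)
= ±2; taking r > 0 gives r = 2

r = 2


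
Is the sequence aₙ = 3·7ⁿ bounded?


aₙ = 3·7ⁿ → as n→∞, aₙ→∞ (since base 7 > 1)
No finite upper bound exists
The sequence is UNBOUNDED

Unbounded (aₙ → ∞ as n → ∞)


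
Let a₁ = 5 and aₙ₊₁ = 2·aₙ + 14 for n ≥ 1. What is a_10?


Computing step by step:
a_1 = 5
a_2 = 24
a_3 = 62
a_4 = 138
a_5 = 290
a_6 = 594
a_7 = 1202
a_8 = 2418
a_9 = 4850
a_10 = 9714


a_10 = 9714


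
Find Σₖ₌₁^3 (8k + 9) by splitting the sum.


Σ(8k+9) = 8·Σk + 9·n
= 8·6 + 9·3
= 48 + 27 = 75

Σ = 75


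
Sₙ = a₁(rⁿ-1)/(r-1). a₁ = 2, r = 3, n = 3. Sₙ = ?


Sₙ = 2×(3^3 - 1)/(3 - 1)
= 2×(27 - 1)/2
= 2×26/2
= 26

S_3 = 26


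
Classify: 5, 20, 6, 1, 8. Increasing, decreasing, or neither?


Differences: 15, -14, -5, 7
Difference at position 1 is +15 (> 0) but position 2 is -14 (< 0) — sequence both rises and falls
→ NOT monotonic

Not monotonic


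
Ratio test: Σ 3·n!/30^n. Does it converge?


aₙ = 3·n!/30^n
a_{n+1}/aₙ = (n+1)!/30^(n+1) × 30^n/n!  (constant 3 cancels)
= (n+1)/30
L = lim(n→∞) (n+1)/30 = ∞
L > 1 → series DIVERGES

Diverges (ratio test: L = ∞ > 1)


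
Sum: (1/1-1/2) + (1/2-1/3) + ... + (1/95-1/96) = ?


Telescoping: adjacent terms cancel.
= 1/1 - 1/96
= 1 - 1/96 = 95/96

Sum = 95/96


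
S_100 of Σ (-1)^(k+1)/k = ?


S = 1 - 1/2 + 1/3 - 1/4 + 1/5 - 1/6 + 1/7 - 1/8 ± ...
= 0.6882
(Full series converges to +ln(2) ≈ +0.6931)

S_100 = 0.6882


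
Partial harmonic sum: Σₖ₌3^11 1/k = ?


Σₖ₌3^11 1/k = 1/3 + 1/4 + 1/5 + 1/6 + 1/7 + 1/8 + 1/9 + 1/10 + 1/11
= 42131/27720
≈ 1.5199

Sum = 42131/27720 ≈ 1.5199


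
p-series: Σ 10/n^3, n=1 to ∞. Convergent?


p-series test: Σ c/n^p converges if p > 1, diverges if p ≤ 1 (constant c > 0 doesn't affect convergence).
p = 3
3 > 1 → CONVERGES

Converges (p = 3 > 1)


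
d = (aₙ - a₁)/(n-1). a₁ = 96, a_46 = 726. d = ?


d = (aₙ - a₁)/(n-1)
= (726 - 96)/(46-1)
= 630/45 = 14

d = 14


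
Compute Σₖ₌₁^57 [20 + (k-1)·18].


aₙ = 20 + (57-1)×18 = 1028
Sₙ = n(a₁+aₙ)/2 = 57×(20+1028)/2
= 57×1048/2 = 29868

S_57 = 29868


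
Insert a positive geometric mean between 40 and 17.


GM = √(40×17) = √680 = 26.0768

GM = 26.0768


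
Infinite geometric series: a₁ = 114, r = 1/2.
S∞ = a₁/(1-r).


S∞ = a₁/(1-r) = 114/(1 - 1/2)
= 114/(1/2)
= 228

S∞ = 228


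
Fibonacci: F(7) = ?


Fibonacci sequence: 1, 1, 2, 3, 5, 8, 13
F(7) = 13

F(7) = 13


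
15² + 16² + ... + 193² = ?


Σₖ₌15^193 k² = Σₖ₌₁^193 k² − Σₖ₌₁^14 k²
= 193·194·387/6 − 14·15·29/6
= 2415009 − 1015 = 2413994

Σk² = 2413994


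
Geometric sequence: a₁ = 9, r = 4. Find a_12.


aₙ = a₁·r^(n-1)
= 9×4^11
= 9×4194304
= 37748736

a_12 = 37748736


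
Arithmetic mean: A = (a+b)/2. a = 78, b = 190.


AM = (78 + 190)/2 = 268/2 = 134

AM = 134


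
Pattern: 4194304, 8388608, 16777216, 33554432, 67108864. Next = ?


Pattern: powers of 2: 2ⁿ
Terms: 4194304, 8388608, 16777216, 33554432, 67108864
Next term = 134217728

Next term = 134217728


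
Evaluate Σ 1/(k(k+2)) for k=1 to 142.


1/(k(k+2)) = (1/2)·(1/k - 1/(k+2)) (partial fractions)
Telescoping: Σ = (1/2)·(1 + 1/2 - 1/143 - 1/144) = 30601/41184

Sum = 30601/41184


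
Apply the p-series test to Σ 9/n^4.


p-series test: Σ c/n^p converges if p > 1, diverges if p ≤ 1 (constant c > 0 doesn't affect convergence).
p = 4
4 > 1 → CONVERGES

Converges (p = 4 > 1)


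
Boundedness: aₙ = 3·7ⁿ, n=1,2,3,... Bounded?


aₙ = 3·7ⁿ → as n→∞, aₙ→∞ (since base 7 > 1)
No finite upper bound exists
The sequence is UNBOUNDED

Unbounded (aₙ → ∞ as n → ∞)


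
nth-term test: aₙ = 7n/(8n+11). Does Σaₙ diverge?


lim(n→∞) 7n/(8n+11) = 7/8 = 7/8  (divide numerator and denominator by n)
lim aₙ = 7/8 ≠ 0 → series DIVERGES

Diverges (lim aₙ = 7/8 ≠ 0)


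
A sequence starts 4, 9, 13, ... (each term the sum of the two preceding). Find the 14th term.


Computing iteratively: 4, 9, 13, 22, 35, 57, 92, 149, 241, 390, 631, 1021, ...
a_14 = 2673

a_14 = 2673


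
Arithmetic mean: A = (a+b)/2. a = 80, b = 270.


AM = (80 + 270)/2 = 350/2 = 175

AM = 175


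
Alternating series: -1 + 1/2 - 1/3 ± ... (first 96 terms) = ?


S = -1 + 1/2 - 1/3 + 1/4 - 1/5 + 1/6 - 1/7 + 1/8 ± ...
= -0.688
(Full series converges to -ln(2) ≈ -0.6931)

S_96 = -0.688


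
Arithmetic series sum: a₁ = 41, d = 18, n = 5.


aₙ = 41 + (5-1)×18 = 113
Sₙ = n(a₁+aₙ)/2 = 5×(41+113)/2
= 5×154/2 = 385

S_5 = 385


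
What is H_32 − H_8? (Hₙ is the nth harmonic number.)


Σₖ₌9^32 1/k = 1/9 + 1/10 + 1/11 + ... + 1/32
= 193592897936819/144403552893600
≈ 1.3406

Sum = 193592897936819/144403552893600 ≈ 1.3406


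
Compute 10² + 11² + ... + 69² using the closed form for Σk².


Σₖ₌10^69 k² = Σₖ₌₁^69 k² − Σₖ₌₁^9 k²
= 69·70·139/6 − 9·10·19/6
= 111895 − 285 = 111610

Σk² = 111610


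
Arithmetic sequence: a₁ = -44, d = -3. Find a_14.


aₙ = a₁ + (n-1)d
= -44 + (14-1)×-3
= -44 - 39
= -83

a_14 = -83


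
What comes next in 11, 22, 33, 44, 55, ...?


Pattern: arithmetic (d=11)
Terms: 11, 22, 33, 44, 55
Next term = 66

Next term = 66


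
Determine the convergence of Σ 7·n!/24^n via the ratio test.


aₙ = 7·n!/24^n
a_{n+1}/aₙ = (n+1)!/24^(n+1) × 24^n/n!  (constant 7 cancels)
= (n+1)/24
L = lim(n→∞) (n+1)/24 = ∞
L > 1 → series DIVERGES

Diverges (ratio test: L = ∞ > 1)


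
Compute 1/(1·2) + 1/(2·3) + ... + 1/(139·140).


1/(k(k+1)) = 1/k - 1/(k+1) (partial fractions)
Telescoping: Σ = 1 - 1/140 = 139/140

Sum = 139/140


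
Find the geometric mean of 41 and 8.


GM = √(41×8) = √328 = 18.1108

GM = 18.1108


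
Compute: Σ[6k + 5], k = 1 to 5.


Σ(6k+5) = 6·Σk + 5·n
= 6·15 + 5·5
= 90 + 25 = 115

Σ = 115


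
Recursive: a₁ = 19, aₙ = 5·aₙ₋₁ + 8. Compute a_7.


Computing step by step:
a_1 = 19
a_2 = 103
a_3 = 523
a_4 = 2623
a_5 = 13123
a_6 = 65623
a_7 = 328123


a_7 = 328123


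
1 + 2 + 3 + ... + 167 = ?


n(n+1)/2 = 167×168/2 = 28056/2 = 14028

Σk = 14028


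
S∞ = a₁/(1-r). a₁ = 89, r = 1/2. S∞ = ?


S∞ = a₁/(1-r) = 89/(1 - 1/2)
= 89/(1/2)
= 178

S∞ = 178


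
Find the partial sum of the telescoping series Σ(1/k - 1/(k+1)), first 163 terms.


Telescoping: adjacent terms cancel.
= 1/1 - 1/164
= 1 - 1/164 = 163/164

Sum = 163/164


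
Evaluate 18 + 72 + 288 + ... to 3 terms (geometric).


Sₙ = 18×(4^3 - 1)/(4 - 1)
= 18×(64 - 1)/3
= 18×63/3
= 378

S_3 = 378


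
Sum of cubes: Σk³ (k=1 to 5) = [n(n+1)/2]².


n(n+1)/2 = 5×6/2 = 15
Σk³ = 15² = 225

Σk³ = 225


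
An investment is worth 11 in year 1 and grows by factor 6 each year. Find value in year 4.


aₙ = a₁·r^(n-1)
= 11×6^3
= 11×216
= 2376

a_4 = 2376


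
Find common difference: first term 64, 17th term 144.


d = (aₙ - a₁)/(n-1)
= (144 - 64)/(17-1)
= 80/16 = 5

d = 5


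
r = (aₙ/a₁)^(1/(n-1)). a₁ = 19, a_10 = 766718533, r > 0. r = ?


r^(n-1) = aₙ/a₁
r^9 = 766718533/19 = 40353607
r = 40353607^(1/9)
= 7

r = 7


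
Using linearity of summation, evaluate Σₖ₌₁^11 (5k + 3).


Σ(5k+3) = 5·Σk + 3·n
= 5·66 + 3·11
= 330 + 33 = 363

Σ = 363


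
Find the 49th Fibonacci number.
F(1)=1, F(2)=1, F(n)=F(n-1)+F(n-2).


Fibonacci sequence: 1, 1, 2, 3, 5, 8, 13, 21, 34, 55, 89, ...
F(49) = 7778742049

F(49) = 7778742049


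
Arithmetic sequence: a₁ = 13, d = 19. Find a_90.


aₙ = a₁ + (n-1)d
= 13 + (90-1)×19
= 13 + 1691
= 1704

a_90 = 1704


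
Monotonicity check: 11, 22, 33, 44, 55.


Differences: 11, 11, 11, 11
All differences > 0 → strictly INCREASING

Monotonically increasing


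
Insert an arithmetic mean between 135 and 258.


AM = (135 + 258)/2 = 393/2 = 196.5

AM = 196.5


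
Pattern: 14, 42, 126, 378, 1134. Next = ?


Pattern: geometric (r=3)
Terms: 14, 42, 126, 378, 1134
Next term = 3402

Next term = 3402


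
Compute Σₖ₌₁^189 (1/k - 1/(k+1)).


Telescoping: adjacent terms cancel.
= 1/1 - 1/190
= 1 - 1/190 = 189/190

Sum = 189/190


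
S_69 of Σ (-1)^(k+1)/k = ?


S = 1 - 1/2 + 1/3 - 1/4 + 1/5 - 1/6 + 1/7 - 1/8 ± ...
= 0.7003
(Full series converges to +ln(2) ≈ +0.6931)

S_69 = 0.7003


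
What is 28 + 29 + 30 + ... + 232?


Σₖ₌28^232 k = Σₖ₌₁^232 k − Σₖ₌₁^27 k
= 232·233/2 − 27·28/2
= 27028 − 378 = 26650

Σk = 26650


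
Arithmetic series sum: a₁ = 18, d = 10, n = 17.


aₙ = 18 + (17-1)×10 = 178
Sₙ = n(a₁+aₙ)/2 = 17×(18+178)/2
= 17×196/2 = 1666

S_17 = 1666


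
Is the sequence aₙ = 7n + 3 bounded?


aₙ = 7n + 3 → as n→∞, aₙ→∞
No finite upper bound exists
The sequence is UNBOUNDED

Unbounded (aₙ → ∞ as n → ∞)


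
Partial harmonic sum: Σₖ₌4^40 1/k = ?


Σₖ₌4^40 1/k = 1/4 + 1/5 + 1/6 + ... + 1/40
= 1187689805016613/485721041551200
≈ 2.4452

Sum = 1187689805016613/485721041551200 ≈ 2.4452


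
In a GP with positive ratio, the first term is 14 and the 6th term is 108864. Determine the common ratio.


r^(n-1) = aₙ/a₁
r^5 = 108864/14 = 7776
r = 7776^(1/5)
= 6

r = 6


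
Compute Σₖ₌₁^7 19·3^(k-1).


Sₙ = 19×(3^7 - 1)/(3 - 1)
= 19×(2187 - 1)/2
= 19×2186/2
= 20767

S_7 = 20767


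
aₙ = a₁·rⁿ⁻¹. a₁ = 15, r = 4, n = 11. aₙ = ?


aₙ = a₁·r^(n-1)
= 15×4^10
= 15×1048576
= 15728640

a_11 = 15728640


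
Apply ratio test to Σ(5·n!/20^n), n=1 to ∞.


aₙ = 5·n!/20^n
a_{n+1}/aₙ = (n+1)!/20^(n+1) × 20^n/n!  (constant 5 cancels)
= (n+1)/20
L = lim(n→∞) (n+1)/20 = ∞
L > 1 → series DIVERGES

Diverges (ratio test: L = ∞ > 1)


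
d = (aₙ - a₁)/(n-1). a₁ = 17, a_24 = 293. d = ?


d = (aₙ - a₁)/(n-1)
= (293 - 17)/(24-1)
= 276/23 = 12

d = 12


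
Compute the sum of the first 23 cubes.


n(n+1)/2 = 23×24/2 = 276
Σk³ = 276² = 76176

Σk³ = 76176


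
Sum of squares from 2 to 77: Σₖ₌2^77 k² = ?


Σₖ₌2^77 k² = Σₖ₌₁^77 k² − Σₖ₌₁^1 k²
= 77·78·155/6 − 1·2·3/6
= 155155 − 1 = 155154

Σk² = 155154


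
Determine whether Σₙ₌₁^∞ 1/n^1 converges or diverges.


p-series test: Σ c/n^p converges if p > 1, diverges if p ≤ 1 (constant c > 0 doesn't affect convergence).
p = 1
1 ≤ 1 → DIVERGES

Diverges (p = 1 ≤ 1)


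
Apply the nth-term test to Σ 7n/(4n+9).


lim(n→∞) 7n/(4n+9) = 7/4 = 7/4  (divide numerator and denominator by n)
lim aₙ = 7/4 ≠ 0 → series DIVERGES

Diverges (lim aₙ = 7/4 ≠ 0)


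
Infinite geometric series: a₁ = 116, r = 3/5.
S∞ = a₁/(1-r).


S∞ = a₁/(1-r) = 116/(1 - 3/5)
= 116/(2/5)
= 290

S∞ = 290


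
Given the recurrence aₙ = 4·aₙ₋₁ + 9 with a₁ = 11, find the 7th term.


Computing step by step:
a_1 = 11
a_2 = 53
a_3 = 221
a_4 = 893
a_5 = 3581
a_6 = 14333
a_7 = 57341


a_7 = 57341


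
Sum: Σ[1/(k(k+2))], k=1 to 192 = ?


1/(k(k+2)) = (1/2)·(1/k - 1/(k+2)) (partial fractions)
Telescoping: Σ = (1/2)·(1 + 1/2 - 1/193 - 1/194) = 13944/18721

Sum = 13944/18721


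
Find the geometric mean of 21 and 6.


GM = √(21×6) = √126 = 11.225

GM = 11.225


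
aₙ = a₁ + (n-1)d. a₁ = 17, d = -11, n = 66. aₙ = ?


aₙ = a₁ + (n-1)d
= 17 + (66-1)×-11
= 17 - 715
= -698

a_66 = -698


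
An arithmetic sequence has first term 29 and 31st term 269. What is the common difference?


d = (aₙ - a₁)/(n-1)
= (269 - 29)/(31-1)
= 240/30 = 8

d = 8


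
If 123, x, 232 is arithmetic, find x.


AM = (123 + 232)/2 = 355/2 = 177.5

AM = 177.5


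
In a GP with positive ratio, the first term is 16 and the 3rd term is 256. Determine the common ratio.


r^(n-1) = aₙ/a₁
r^2 = 256/16 = 16
r = 16^(1/2)
= ±4; taking r > 0 gives r = 4

r = 4


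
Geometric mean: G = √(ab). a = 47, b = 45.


GM = √(47×45) = √2115 = 45.9891

GM = 45.9891


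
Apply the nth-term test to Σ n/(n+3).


lim(n→∞) n/(n+3) = 1/1 = 1  (divide numerator and denominator by n)
lim aₙ = 1 ≠ 0 → series DIVERGES

Diverges (lim aₙ = 1 ≠ 0)


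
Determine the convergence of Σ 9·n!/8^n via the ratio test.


aₙ = 9·n!/8^n
a_{n+1}/aₙ = (n+1)!/8^(n+1) × 8^n/n!  (constant 9 cancels)
= (n+1)/8
L = lim(n→∞) (n+1)/8 = ∞
L > 1 → series DIVERGES

Diverges (ratio test: L = ∞ > 1)


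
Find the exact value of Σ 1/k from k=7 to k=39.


Σₖ₌7^39 1/k = 1/7 + 1/8 + 1/9 + ... + 1/39
= 876018803354593/485721041551200
≈ 1.8035

Sum = 876018803354593/485721041551200 ≈ 1.8035


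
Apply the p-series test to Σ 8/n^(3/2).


p-series test: Σ c/n^p converges if p > 1, diverges if p ≤ 1 (constant c > 0 doesn't affect convergence).
p = 3/2
3/2 > 1 → CONVERGES

Converges (p = 3/2 > 1)


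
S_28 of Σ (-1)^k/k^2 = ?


S = -1 + 1/4 - 1/9 + 1/16 - 1/25 + 1/36 - 1/49 + 1/64 ± ...
= -0.8219
(Full series converges to -π²/12 ≈ -0.8225)

S_28 = -0.8219


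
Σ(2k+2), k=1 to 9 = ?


Σ(2k+2) = 2·Σk + 2·n
= 2·45 + 2·9
= 90 + 18 = 108

Σ = 108


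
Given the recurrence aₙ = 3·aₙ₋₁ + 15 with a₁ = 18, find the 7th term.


Computing step by step:
a_1 = 18
a_2 = 69
a_3 = 222
a_4 = 681
a_5 = 2058
a_6 = 6189
a_7 = 18582


a_7 = 18582


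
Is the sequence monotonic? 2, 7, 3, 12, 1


Differences: 5, -4, 9, -11
Difference at position 1 is +5 (> 0) but position 2 is -4 (< 0) — sequence both rises and falls
→ NOT monotonic

Not monotonic


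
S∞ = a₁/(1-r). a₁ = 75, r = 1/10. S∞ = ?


S∞ = a₁/(1-r) = 75/(1 - 1/10)
= 75/(9/10)
= 250/3

S∞ = 250/3


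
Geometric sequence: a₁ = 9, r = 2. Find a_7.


aₙ = a₁·r^(n-1)
= 9×2^6
= 9×64
= 576

a_7 = 576


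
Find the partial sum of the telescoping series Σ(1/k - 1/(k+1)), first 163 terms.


Telescoping: adjacent terms cancel.
= 1/1 - 1/164
= 1 - 1/164 = 163/164

Sum = 163/164


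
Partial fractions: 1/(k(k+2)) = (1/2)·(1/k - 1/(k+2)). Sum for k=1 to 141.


1/(k(k+2)) = (1/2)·(1/k - 1/(k+2)) (partial fractions)
Telescoping: Σ = (1/2)·(1 + 1/2 - 1/142 - 1/143) = 15087/20306

Sum = 15087/20306


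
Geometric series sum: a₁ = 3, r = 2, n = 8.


Sₙ = 3×(2^8 - 1)/(2 - 1)
= 3×(256 - 1)/1
= 3×255/1
= 765

S_8 = 765


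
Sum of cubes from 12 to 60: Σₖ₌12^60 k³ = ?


Σₖ₌12^60 k³ = [60·61/2]² − [11·12/2]²
= 3348900 − 4356 = 3344544

Σk³ = 3344544


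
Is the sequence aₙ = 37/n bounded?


a₁ = 37, a₂ = 37/2, a₃ = 37/3, ...
0 < aₙ ≤ 37 for all n ≥ 1
Lower bound: 0, Upper bound: 37
The sequence IS bounded

Bounded (0 < aₙ ≤ 37)


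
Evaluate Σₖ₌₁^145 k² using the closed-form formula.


n = 145
n(n+1)(2n+1)/6 = 145×146×291/6
= 6160470/6 = 1026745

Σk² = 1026745


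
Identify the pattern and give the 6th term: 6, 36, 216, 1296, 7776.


Pattern: geometric (r=6)
Terms: 6, 36, 216, 1296, 7776
Next term = 46656

Next term = 46656


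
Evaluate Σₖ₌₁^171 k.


n(n+1)/2 = 171×172/2 = 29412/2 = 14706

Σk = 14706


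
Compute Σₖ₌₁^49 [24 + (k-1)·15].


aₙ = 24 + (49-1)×15 = 744
Sₙ = n(a₁+aₙ)/2 = 49×(24+744)/2
= 49×768/2 = 18816

S_49 = 18816


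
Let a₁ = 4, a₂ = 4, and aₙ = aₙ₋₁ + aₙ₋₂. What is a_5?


Computing iteratively: 4, 4, 8, 12, 20
a_5 = 20

a_5 = 20


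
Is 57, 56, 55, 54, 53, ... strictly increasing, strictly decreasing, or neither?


Differences: -1, -1, -1, -1
All differences < 0 → strictly DECREASING

Monotonically decreasing


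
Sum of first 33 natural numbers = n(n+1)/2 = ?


n(n+1)/2 = 33×34/2 = 1122/2 = 561

Σk = 561


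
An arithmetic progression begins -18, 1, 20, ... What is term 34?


aₙ = a₁ + (n-1)d
= -18 + (34-1)×19
= -18 + 627
= 609

a_34 = 609


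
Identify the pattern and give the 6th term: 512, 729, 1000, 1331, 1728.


Pattern: perfect cubes: n³
Terms: 512, 729, 1000, 1331, 1728
Next term = 2197

Next term = 2197


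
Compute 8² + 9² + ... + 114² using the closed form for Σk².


Σₖ₌8^114 k² = Σₖ₌₁^114 k² − Σₖ₌₁^7 k²
= 114·115·229/6 − 7·8·15/6
= 500365 − 140 = 500225

Σk² = 500225


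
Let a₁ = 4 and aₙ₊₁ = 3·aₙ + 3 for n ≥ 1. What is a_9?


Computing step by step:
a_1 = 4
a_2 = 15
a_3 = 48
a_4 = 147
a_5 = 444
a_6 = 1335
a_7 = 4008
a_8 = 12027
a_9 = 36084


a_9 = 36084


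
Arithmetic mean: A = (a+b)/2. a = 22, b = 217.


AM = (22 + 217)/2 = 239/2 = 119.5

AM = 119.5


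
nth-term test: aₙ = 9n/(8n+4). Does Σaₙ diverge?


lim(n→∞) 9n/(8n+4) = 9/8 = 9/8  (divide numerator and denominator by n)
lim aₙ = 9/8 ≠ 0 → series DIVERGES

Diverges (lim aₙ = 9/8 ≠ 0)


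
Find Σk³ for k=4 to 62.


Σₖ₌4^62 k³ = [62·63/2]² − [3·4/2]²
= 3814209 − 36 = 3814173

Σk³ = 3814173


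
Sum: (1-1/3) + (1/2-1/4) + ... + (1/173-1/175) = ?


Telescoping with gap 2: two head and two tail terms survive.
= (1 + 1/2) - (1/174 + 1/175)
= 3/2 - 1/174 - 1/175 = 22663/15225

Sum = 22663/15225


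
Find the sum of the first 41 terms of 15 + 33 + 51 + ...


aₙ = 15 + (41-1)×18 = 735
Sₙ = n(a₁+aₙ)/2 = 41×(15+735)/2
= 41×750/2 = 15375

S_41 = 15375


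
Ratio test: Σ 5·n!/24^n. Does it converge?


aₙ = 5·n!/24^n
a_{n+1}/aₙ = (n+1)!/24^(n+1) × 24^n/n!  (constant 5 cancels)
= (n+1)/24
L = lim(n→∞) (n+1)/24 = ∞
L > 1 → series DIVERGES

Diverges (ratio test: L = ∞ > 1)


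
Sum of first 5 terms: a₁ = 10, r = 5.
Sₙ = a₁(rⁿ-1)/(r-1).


Sₙ = 10×(5^5 - 1)/(5 - 1)
= 10×(3125 - 1)/4
= 10×3124/4
= 7810

S_5 = 7810


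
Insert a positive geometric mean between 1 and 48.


GM = √(1×48) = √48 = 6.9282

GM = 6.9282


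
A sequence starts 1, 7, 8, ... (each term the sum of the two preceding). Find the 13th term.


Computing iteratively: 1, 7, 8, 15, 23, 38, 61, 99, 160, 259, 419, 678, ...
a_13 = 1097

a_13 = 1097


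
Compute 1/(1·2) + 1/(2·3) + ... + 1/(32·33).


1/(k(k+1)) = 1/k - 1/(k+1) (partial fractions)
Telescoping: Σ = 1 - 1/33 = 32/33

Sum = 32/33


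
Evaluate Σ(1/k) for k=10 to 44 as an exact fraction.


Σₖ₌10^44 1/k = 1/10 + 1/11 + 1/12 + ... + 1/44
= 14541561179784203689/9419588158802421600
≈ 1.5438

Sum = 14541561179784203689/9419588158802421600 ≈ 1.5438


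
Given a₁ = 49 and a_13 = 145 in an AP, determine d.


d = (aₙ - a₁)/(n-1)
= (145 - 49)/(13-1)
= 96/12 = 8

d = 8


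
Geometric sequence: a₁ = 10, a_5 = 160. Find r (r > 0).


r^(n-1) = aₙ/a₁
r^4 = 160/10 = 16
r = 16^(1/4)
= ±2; taking r > 0 gives r = 2

r = 2


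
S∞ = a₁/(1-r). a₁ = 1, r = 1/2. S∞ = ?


S∞ = a₁/(1-r) = 1/(1 - 1/2)
= 1/(1/2)
= 2

S∞ = 2


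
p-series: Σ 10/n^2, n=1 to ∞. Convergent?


p-series test: Σ c/n^p converges if p > 1, diverges if p ≤ 1 (constant c > 0 doesn't affect convergence).
p = 2
2 > 1 → CONVERGES

Converges (p = 2 > 1)


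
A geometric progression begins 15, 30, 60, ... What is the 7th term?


aₙ = a₁·r^(n-1)
= 15×2^6
= 15×64
= 960

a_7 = 960


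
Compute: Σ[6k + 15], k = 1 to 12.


Σ(6k+15) = 6·Σk + 15·n
= 6·78 + 15·12
= 468 + 180 = 648

Σ = 648


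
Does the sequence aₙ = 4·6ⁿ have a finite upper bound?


aₙ = 4·6ⁿ → as n→∞, aₙ→∞ (since base 6 > 1)
No finite upper bound exists
The sequence is UNBOUNDED

Unbounded (aₙ → ∞ as n → ∞)
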